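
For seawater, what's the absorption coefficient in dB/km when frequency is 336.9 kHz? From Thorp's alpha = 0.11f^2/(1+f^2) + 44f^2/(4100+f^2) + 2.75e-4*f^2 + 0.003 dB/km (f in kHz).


f^2 = 113501.61
alpha = 0.11*113501.61/(1+113501.61) + 44*113501.61/(4100+113501.61) + 2.75e-4*113501.61 + 0.003 = 73.792

73.792 dB/km


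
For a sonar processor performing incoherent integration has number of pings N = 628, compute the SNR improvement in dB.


Gain = 5*log10(628) = 13.99

13.99 dB


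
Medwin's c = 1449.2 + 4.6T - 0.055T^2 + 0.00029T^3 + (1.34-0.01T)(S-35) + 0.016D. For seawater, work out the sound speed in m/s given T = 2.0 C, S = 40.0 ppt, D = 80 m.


c = 1449.2 + 4.6*2.0 - 0.055*2.0^2 + 0.00029*2.0^3 + (1.34 - 0.01*2.0)*(40.0 - 35) + 0.016*80 = 1466.06

1466.06 m/s


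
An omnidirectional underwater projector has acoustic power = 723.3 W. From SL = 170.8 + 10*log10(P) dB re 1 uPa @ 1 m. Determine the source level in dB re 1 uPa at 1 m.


SL = 170.8 + 10*log10(723.3) = 170.8 + 28.59 = 199.39

199.39 dB


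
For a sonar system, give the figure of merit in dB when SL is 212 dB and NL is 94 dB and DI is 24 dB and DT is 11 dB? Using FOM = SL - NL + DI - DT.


FOM = SL - NL + DI - DT = 212 - 94 + 24 - 11 = 131

131 dB


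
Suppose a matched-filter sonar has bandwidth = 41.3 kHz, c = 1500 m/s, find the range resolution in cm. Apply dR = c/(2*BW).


dR = c/(2*BW) = 1500 / (2 * 41.3e3) = 0.0182 m = 1.82 cm

1.82 cm


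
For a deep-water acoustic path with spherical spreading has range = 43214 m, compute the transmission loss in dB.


TL = 20*log10(43214) = 92.71

92.71 dB


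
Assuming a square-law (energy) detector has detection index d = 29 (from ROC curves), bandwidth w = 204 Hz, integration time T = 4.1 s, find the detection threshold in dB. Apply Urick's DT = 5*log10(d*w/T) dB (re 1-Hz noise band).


DT = 5*log10(d*w/T) = 5*log10(29 * 204 / 4.1) = 5*log10(1442.93) = 15.8

15.8 dB


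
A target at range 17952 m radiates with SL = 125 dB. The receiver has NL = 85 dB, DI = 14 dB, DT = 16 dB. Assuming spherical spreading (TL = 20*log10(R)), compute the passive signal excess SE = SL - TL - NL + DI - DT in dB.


Step 1: TL = 20*log10(17952) = 85.08 dB
Step 2: SE = 125 - 85.08 - 85 + 14 - 16 = -47.08

-47.08 dB


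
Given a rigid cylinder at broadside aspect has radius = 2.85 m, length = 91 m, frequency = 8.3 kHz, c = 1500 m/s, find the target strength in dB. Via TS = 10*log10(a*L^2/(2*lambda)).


48.15 dB


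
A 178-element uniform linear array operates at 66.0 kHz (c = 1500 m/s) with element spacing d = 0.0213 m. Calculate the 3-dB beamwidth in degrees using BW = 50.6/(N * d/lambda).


Step 1: lambda = 1500/66000 = 0.02273 m
Step 2: d/lambda = 0.0213/0.02273 = 0.9371
Step 3: BW = 50.6/(N * d/lambda) = 50.6/(178 * 0.9371) = 0.3

0.3 deg


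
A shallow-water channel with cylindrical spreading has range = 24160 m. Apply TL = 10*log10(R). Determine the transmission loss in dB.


TL = 10*log10(24160) = 43.83

43.83 dB


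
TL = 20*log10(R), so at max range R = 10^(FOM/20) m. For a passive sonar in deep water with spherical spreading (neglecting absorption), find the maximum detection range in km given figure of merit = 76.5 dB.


At max range FOM = TL, so 20*log10(R) = 76.5
R = 10^(76.5/20) = 6683.44 m = 6.68 km

6.68 km


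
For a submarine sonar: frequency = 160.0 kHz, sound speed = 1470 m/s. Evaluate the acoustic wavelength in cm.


lambda = c/f = 1470 / 160000 = 0.0092 m = 0.92 cm

0.92 cm


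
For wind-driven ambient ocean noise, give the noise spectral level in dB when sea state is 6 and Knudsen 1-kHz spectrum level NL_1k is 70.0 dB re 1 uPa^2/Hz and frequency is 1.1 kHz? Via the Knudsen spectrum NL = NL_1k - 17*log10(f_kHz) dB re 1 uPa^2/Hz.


NL = NL_1k - 17*log10(f_kHz) = 70.0 - 17*log10(1.1) = 70.0 - (0.7) = 69.3

69.3 dB


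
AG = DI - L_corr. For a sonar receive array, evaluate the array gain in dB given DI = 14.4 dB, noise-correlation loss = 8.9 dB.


AG = DI - L_corr = 14.4 - 8.9 = 5.5

5.5 dB


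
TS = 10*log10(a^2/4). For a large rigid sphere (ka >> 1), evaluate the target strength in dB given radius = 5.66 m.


TS = 10*log10(5.66^2 / 4) = 10*log10(8.0089) = 9.04

9.04 dB


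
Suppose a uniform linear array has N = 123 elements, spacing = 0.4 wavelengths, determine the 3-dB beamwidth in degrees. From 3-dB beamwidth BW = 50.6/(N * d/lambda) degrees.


BW = 50.6 / (123 * 0.4) = 50.6 / 49.2 = 1.03

1.03 deg


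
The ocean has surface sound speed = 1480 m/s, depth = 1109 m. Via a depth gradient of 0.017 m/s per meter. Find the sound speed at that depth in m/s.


c = 1480 + 0.017 * 1109 = 1498.853

1498.853 m/s


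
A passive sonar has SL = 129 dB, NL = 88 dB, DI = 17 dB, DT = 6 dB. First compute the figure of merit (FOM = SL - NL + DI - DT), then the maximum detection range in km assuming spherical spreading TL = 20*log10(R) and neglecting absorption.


Step 1: FOM = SL - NL + DI - DT = 129 - 88 + 17 - 6 = 52 dB
Step 2: at max range FOM = TL = 20*log10(R), so R = 10^(52/20) = 398.11 m = 0.4 km

0.4 km


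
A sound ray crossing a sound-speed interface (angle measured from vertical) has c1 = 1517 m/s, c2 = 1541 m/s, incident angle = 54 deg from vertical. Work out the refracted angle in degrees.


sin(theta2) = (c2/c1)*sin(theta1) = (1541/1517)*sin(54 deg) = 0.82182
theta2 = arcsin(0.82182) = 55.27

55.27 deg


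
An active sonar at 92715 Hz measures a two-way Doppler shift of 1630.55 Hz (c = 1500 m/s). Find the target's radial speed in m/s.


13.19 m/s


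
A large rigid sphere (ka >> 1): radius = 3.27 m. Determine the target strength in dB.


4.27 dB


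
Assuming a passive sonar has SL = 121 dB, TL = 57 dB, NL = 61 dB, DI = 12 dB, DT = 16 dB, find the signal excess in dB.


-1 dB


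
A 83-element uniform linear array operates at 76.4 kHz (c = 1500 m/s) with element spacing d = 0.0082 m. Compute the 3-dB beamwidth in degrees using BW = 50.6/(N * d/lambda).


1.46 deg


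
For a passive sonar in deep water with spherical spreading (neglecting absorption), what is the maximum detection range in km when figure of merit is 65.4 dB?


At max range FOM = TL, so 20*log10(R) = 65.4
R = 10^(65.4/20) = 1862.09 m = 1.86 km

1.86 km


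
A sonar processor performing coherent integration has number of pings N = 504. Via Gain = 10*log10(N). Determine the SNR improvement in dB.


Gain = 10*log10(504) = 27.02

27.02 dB


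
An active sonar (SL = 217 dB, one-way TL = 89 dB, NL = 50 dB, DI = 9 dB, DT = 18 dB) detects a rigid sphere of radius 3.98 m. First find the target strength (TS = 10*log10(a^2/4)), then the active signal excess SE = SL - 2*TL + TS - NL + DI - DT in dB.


Step 1: TS = 10*log10(3.98^2/4) = 5.98 dB
Step 2: SE = SL - 2*TL + TS - NL + DI - DT = 217 - 2*89 + (5.98) - 50 + 9 - 18 = -14.02

-14.02 dB


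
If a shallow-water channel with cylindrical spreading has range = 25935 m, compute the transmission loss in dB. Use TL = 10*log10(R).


TL = 10*log10(25935) = 44.14

44.14 dB


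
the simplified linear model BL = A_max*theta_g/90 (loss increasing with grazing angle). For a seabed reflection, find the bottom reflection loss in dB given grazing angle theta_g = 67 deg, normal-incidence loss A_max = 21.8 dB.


BL = A_max * theta_g / 90 = 21.8 * 67 / 90 = 16.23

16.23 dB


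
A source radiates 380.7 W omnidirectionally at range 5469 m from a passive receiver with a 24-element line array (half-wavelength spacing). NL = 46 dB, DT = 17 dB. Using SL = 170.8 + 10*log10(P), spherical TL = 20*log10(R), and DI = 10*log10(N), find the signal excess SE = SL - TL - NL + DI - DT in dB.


Step 1: SL = 170.8 + 10*log10(380.7) = 196.61 dB
Step 2: TL = 20*log10(5469) = 74.76 dB
Step 3: DI = 10*log10(24) = 13.8 dB
Step 4: SE = SL - TL - NL + DI - DT = 196.61 - 74.76 - 46 + 13.8 - 17 = 72.65

72.65 dB


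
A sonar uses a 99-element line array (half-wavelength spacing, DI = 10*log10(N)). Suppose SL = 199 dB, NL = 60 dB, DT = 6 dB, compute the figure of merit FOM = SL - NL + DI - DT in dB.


152.96 dB


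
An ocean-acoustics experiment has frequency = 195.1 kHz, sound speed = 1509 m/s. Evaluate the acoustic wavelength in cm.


lambda = c/f = 1509 / 195100 = 0.0077 m = 0.77 cm

0.77 cm


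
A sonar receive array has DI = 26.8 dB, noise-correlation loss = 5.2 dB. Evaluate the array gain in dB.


AG = DI - L_corr = 26.8 - 5.2 = 21.6

21.6 dB


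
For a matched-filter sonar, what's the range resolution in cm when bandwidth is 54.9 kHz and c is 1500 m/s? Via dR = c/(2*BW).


dR = c/(2*BW) = 1500 / (2 * 54.9e3) = 0.0137 m = 1.37 cm

1.37 cm


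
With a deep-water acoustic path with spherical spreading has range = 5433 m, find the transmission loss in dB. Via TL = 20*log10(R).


TL = 20*log10(5433) = 74.7

74.7 dB


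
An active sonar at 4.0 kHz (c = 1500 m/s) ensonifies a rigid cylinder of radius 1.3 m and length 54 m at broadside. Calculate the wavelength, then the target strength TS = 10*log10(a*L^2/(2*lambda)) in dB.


Step 1: lambda = c/f = 1500/4000 = 0.375 m
Step 2: TS = 10*log10(a*L^2/(2*lambda)) = 10*log10(1.3*54^2/(2*0.375)) = 37.04

37.04 dB


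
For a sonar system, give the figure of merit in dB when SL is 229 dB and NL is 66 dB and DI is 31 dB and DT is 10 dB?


FOM = SL - NL + DI - DT = 229 - 66 + 31 - 10 = 184

184 dB


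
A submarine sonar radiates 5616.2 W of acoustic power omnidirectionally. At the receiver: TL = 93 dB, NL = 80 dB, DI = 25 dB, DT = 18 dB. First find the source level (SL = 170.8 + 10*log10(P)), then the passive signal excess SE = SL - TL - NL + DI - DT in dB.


Step 1: SL = 170.8 + 10*log10(5616.2) = 208.29 dB
Step 2: SE = SL - TL - NL + DI - DT = 208.29 - 93 - 80 + 25 - 18 = 42.29

42.29 dB


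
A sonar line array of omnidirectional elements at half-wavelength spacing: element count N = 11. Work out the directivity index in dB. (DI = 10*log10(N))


DI = 10*log10(11) = 10.41

10.41 dB


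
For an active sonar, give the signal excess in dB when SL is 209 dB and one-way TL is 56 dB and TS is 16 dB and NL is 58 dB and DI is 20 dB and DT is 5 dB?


SE = SL - 2*TL + TS - NL + DI - DT = 209 - 2*56 + (16) - 58 + 20 - 5 = 70

70 dB


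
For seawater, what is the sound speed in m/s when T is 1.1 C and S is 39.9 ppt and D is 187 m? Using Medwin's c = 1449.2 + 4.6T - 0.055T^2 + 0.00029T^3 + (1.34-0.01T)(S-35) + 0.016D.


c = 1449.2 + 4.6*1.1 - 0.055*1.1^2 + 0.00029*1.1^3 + (1.34 - 0.01*1.1)*(39.9 - 35) + 0.016*187 = 1463.7

1463.7 m/s


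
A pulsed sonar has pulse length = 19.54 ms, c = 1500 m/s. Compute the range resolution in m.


dR = c*tau/2 = 1500 * 19.54e-3 / 2 = 14.655

14.655 m


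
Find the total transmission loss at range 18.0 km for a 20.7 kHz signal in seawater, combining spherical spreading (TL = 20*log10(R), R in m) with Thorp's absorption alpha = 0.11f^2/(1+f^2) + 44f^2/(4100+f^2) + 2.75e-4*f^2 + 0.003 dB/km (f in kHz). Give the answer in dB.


164.2 dB


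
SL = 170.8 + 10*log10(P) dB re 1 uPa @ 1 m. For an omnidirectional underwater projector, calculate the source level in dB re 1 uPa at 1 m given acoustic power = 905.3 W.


SL = 170.8 + 10*log10(905.3) = 170.8 + 29.57 = 200.37

200.37 dB


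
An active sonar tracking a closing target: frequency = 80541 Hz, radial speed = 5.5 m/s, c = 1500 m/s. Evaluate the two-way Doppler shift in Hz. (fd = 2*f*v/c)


fd = 2*f*v/c = 2 * 80541 * 5.5 / 1500 = 590.63

590.63 Hz


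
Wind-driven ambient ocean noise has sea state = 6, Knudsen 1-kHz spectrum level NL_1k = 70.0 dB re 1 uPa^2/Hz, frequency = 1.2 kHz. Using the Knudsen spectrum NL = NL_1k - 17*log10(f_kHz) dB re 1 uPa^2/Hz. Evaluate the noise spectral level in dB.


NL = NL_1k - 17*log10(f_kHz) = 70.0 - 17*log10(1.2) = 70.0 - (1.35) = 68.65

68.65 dB


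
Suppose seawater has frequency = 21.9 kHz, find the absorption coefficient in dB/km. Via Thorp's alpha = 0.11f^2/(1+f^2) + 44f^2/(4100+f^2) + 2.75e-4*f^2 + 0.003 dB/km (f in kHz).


4.853 dB/km


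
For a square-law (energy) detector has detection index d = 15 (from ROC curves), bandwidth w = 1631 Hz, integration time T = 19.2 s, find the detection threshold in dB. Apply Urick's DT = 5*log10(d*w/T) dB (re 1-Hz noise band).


15.53 dB


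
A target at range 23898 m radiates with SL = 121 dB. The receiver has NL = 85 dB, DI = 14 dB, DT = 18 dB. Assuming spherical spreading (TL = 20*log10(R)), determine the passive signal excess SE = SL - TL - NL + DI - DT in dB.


Step 1: TL = 20*log10(23898) = 87.57 dB
Step 2: SE = 121 - 87.57 - 85 + 14 - 18 = -55.57

-55.57 dB


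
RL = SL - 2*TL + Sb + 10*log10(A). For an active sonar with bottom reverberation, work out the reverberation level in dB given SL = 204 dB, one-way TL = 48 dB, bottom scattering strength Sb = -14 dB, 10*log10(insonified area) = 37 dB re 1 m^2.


131 dB


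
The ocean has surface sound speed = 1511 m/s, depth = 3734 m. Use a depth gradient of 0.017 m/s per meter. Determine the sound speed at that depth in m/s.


c = 1511 + 0.017 * 3734 = 1574.478

1574.478 m/s


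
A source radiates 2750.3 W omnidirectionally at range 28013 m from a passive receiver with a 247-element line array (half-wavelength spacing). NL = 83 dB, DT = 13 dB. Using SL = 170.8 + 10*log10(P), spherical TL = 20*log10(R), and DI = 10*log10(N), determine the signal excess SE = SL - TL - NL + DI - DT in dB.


44.17 dB


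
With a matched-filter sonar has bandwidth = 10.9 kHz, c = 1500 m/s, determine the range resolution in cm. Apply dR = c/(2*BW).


dR = c/(2*BW) = 1500 / (2 * 10.9e3) = 0.0688 m = 6.88 cm

6.88 cm


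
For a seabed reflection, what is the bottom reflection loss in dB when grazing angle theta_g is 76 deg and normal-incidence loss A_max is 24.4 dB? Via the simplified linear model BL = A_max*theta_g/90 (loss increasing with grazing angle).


20.6 dB


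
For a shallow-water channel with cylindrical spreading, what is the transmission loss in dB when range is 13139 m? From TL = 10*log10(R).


41.19 dB


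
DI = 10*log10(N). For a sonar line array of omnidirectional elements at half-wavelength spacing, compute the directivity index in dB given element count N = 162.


DI = 10*log10(162) = 22.1

22.1 dB


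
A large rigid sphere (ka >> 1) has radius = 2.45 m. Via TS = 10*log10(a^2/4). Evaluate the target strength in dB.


TS = 10*log10(2.45^2 / 4) = 10*log10(1.500625) = 1.76

1.76 dB


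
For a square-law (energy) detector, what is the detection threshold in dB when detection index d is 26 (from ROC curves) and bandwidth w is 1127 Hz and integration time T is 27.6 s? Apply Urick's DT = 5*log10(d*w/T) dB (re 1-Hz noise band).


15.13 dB


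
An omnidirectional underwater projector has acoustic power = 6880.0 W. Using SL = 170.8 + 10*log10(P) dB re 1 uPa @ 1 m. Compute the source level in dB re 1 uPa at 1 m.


SL = 170.8 + 10*log10(6880.0) = 170.8 + 38.38 = 209.18

209.18 dB


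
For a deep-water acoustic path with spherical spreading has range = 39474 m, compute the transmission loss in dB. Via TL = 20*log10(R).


TL = 20*log10(39474) = 91.93

91.93 dB


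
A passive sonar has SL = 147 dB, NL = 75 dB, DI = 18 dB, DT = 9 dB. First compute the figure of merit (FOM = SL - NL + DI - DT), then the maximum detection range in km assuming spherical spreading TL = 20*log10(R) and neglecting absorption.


Step 1: FOM = SL - NL + DI - DT = 147 - 75 + 18 - 9 = 81 dB
Step 2: at max range FOM = TL = 20*log10(R), so R = 10^(81/20) = 11220.18 m = 11.22 km

11.22 km


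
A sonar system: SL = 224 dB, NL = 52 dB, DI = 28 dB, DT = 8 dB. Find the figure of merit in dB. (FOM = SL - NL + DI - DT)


FOM = SL - NL + DI - DT = 224 - 52 + 28 - 8 = 192

192 dB


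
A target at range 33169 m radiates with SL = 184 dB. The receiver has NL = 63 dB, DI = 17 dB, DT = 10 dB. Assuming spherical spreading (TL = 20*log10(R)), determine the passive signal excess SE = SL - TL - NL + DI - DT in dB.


37.59 dB


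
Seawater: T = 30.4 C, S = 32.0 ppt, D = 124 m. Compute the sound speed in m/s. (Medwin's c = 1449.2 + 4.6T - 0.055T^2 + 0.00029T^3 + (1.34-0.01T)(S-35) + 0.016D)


c = 1449.2 + 4.6*30.4 - 0.055*30.4^2 + 0.00029*30.4^3 + (1.34 - 0.01*30.4)*(32.0 - 35) + 0.016*124 = 1545.23

1545.23 m/s


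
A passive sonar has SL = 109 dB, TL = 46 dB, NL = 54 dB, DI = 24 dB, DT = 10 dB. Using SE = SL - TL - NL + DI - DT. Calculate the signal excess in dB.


23 dB


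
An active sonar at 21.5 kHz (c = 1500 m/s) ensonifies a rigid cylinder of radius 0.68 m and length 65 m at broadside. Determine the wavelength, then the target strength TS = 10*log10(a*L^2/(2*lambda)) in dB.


Step 1: lambda = c/f = 1500/21500 = 0.06977 m
Step 2: TS = 10*log10(a*L^2/(2*lambda)) = 10*log10(0.68*65^2/(2*0.06977)) = 43.14

43.14 dB


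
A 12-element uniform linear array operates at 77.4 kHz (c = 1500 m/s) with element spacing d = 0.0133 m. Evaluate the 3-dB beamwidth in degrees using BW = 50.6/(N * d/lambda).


6.14 deg


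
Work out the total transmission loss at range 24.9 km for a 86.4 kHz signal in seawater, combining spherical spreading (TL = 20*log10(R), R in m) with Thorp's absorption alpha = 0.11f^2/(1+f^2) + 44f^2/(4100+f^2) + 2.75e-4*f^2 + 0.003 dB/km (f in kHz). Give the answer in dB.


Step 1 (Thorp): alpha = 0.11*7464.96/(1+7464.96) + 44*7464.96/(4100+7464.96) + 2.75e-4*7464.96 + 0.003 = 30.567 dB/km
Step 2: TL_spread = 20*log10(24900) = 87.92 dB
Step 3: TL_abs = alpha*R = 30.567 * 24.9 = 761.12 dB
Step 4: TL_total = 87.92 + 761.12 = 849.04

849.04 dB


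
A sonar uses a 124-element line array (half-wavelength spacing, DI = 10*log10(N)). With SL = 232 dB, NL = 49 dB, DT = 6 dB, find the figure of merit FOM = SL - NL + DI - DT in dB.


Step 1: DI = 10*log10(124) = 20.93 dB
Step 2: FOM = SL - NL + DI - DT = 232 - 49 + 20.93 - 6 = 197.93

197.93 dB


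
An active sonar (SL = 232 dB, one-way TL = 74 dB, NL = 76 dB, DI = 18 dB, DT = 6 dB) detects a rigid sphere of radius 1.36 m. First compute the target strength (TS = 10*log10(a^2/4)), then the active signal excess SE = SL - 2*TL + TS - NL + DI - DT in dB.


Step 1: TS = 10*log10(1.36^2/4) = -3.35 dB
Step 2: SE = SL - 2*TL + TS - NL + DI - DT = 232 - 2*74 + (-3.35) - 76 + 18 - 6 = 16.65

16.65 dB


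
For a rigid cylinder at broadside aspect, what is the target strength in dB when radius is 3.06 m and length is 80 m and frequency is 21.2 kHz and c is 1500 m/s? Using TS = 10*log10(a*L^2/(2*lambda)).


lambda = 1500/21200 = 0.07075 m
TS = 10*log10(3.06*80^2/(2*0.07075)) = 51.41

51.41 dB


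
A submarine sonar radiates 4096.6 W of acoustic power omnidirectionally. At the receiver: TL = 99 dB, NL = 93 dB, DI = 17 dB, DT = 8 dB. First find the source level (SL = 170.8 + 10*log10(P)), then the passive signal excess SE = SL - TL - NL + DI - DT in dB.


Step 1: SL = 170.8 + 10*log10(4096.6) = 206.92 dB
Step 2: SE = SL - TL - NL + DI - DT = 206.92 - 99 - 93 + 17 - 8 = 23.92

23.92 dB


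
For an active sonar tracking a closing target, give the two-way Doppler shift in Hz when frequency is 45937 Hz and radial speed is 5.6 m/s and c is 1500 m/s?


fd = 2*f*v/c = 2 * 45937 * 5.6 / 1500 = 343.0

343.0 Hz


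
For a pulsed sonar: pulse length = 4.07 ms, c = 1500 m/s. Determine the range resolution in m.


dR = c*tau/2 = 1500 * 4.07e-3 / 2 = 3.0525

3.0525 m


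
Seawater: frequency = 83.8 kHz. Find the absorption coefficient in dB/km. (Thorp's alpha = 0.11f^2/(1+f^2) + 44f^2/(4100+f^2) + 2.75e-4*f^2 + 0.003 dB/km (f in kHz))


29.825 dB/km


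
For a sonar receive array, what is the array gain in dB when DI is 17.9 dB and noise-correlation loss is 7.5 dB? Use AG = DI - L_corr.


AG = DI - L_corr = 17.9 - 7.5 = 10.4

10.4 dB


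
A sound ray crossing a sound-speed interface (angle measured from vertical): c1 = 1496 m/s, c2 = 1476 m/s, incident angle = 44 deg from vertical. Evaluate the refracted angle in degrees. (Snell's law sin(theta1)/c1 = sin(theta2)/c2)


43.26 deg


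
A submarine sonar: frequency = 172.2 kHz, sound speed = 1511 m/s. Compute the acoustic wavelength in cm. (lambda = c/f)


lambda = c/f = 1511 / 172200 = 0.0088 m = 0.88 cm

0.88 cm


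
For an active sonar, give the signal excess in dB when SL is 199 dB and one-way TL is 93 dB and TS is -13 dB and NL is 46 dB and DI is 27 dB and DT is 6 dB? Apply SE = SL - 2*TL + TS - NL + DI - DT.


SE = SL - 2*TL + TS - NL + DI - DT = 199 - 2*93 + (-13) - 46 + 27 - 6 = -25

-25 dB


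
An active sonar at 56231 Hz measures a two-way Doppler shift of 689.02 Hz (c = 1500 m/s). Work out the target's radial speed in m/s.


9.19 m/s


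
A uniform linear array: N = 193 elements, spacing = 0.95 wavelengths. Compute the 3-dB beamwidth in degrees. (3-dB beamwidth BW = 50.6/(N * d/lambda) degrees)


BW = 50.6 / (193 * 0.95) = 50.6 / 183.35 = 0.28

0.28 deg


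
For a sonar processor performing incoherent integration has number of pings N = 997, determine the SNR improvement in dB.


Gain = 5*log10(997) = 14.99

14.99 dB


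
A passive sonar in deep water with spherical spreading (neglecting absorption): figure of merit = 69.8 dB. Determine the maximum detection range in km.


3.09 km


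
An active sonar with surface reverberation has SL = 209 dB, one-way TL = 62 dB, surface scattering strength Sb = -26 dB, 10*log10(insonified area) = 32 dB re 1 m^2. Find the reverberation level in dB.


RL = SL - 2*TL + Sb + 10*log10(A) = 209 - 2*62 + (-26) + 32 = 91

91 dB


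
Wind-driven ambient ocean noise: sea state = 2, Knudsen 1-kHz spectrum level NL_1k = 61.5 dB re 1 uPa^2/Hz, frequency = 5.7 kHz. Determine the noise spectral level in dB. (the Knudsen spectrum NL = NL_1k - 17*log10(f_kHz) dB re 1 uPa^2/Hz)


NL = NL_1k - 17*log10(f_kHz) = 61.5 - 17*log10(5.7) = 61.5 - (12.85) = 48.65

48.65 dB


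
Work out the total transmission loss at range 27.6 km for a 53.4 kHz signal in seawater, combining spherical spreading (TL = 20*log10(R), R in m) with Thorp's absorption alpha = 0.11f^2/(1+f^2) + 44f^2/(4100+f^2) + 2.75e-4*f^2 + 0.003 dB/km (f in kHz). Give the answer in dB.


Step 1 (Thorp): alpha = 0.11*2851.56/(1+2851.56) + 44*2851.56/(4100+2851.56) + 2.75e-4*2851.56 + 0.003 = 18.9461 dB/km
Step 2: TL_spread = 20*log10(27600) = 88.82 dB
Step 3: TL_abs = alpha*R = 18.9461 * 27.6 = 522.91 dB
Step 4: TL_total = 88.82 + 522.91 = 611.73

611.73 dB


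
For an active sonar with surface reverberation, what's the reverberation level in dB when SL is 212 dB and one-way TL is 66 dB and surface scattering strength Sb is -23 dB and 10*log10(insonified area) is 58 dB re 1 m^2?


RL = SL - 2*TL + Sb + 10*log10(A) = 212 - 2*66 + (-23) + 58 = 115

115 dB


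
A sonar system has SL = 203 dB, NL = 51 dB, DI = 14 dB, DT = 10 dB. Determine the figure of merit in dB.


FOM = SL - NL + DI - DT = 203 - 51 + 14 - 10 = 156

156 dB


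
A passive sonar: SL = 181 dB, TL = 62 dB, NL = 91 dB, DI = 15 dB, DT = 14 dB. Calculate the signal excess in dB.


SE = SL - TL - NL + DI - DT = 181 - 62 - 91 + 15 - 14 = 29

29 dB


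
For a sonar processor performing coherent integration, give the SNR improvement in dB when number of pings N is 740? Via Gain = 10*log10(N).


Gain = 10*log10(740) = 28.69

28.69 dB


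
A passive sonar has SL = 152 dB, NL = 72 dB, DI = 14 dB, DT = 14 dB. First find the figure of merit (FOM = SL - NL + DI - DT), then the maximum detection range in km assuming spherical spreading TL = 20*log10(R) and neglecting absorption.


Step 1: FOM = SL - NL + DI - DT = 152 - 72 + 14 - 14 = 80 dB
Step 2: at max range FOM = TL = 20*log10(R), so R = 10^(80/20) = 10000.0 m = 10.0 km

10.0 km


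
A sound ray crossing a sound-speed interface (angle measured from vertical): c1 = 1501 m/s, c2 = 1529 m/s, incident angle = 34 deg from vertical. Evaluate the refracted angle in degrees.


sin(theta2) = (c2/c1)*sin(theta1) = (1529/1501)*sin(34 deg) = 0.56962
theta2 = arcsin(0.56962) = 34.72

34.72 deg


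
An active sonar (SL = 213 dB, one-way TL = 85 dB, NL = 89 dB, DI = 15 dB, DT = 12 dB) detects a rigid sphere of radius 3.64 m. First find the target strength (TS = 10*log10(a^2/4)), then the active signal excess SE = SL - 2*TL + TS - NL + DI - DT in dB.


Step 1: TS = 10*log10(3.64^2/4) = 5.2 dB
Step 2: SE = SL - 2*TL + TS - NL + DI - DT = 213 - 2*85 + (5.2) - 89 + 15 - 12 = -37.8

-37.8 dB


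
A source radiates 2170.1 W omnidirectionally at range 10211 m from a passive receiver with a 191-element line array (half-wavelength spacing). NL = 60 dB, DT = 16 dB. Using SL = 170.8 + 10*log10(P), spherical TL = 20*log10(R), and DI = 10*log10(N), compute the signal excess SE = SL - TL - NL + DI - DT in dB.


Step 1: SL = 170.8 + 10*log10(2170.1) = 204.16 dB
Step 2: TL = 20*log10(10211) = 80.18 dB
Step 3: DI = 10*log10(191) = 22.81 dB
Step 4: SE = SL - TL - NL + DI - DT = 204.16 - 80.18 - 60 + 22.81 - 16 = 70.79

70.79 dB


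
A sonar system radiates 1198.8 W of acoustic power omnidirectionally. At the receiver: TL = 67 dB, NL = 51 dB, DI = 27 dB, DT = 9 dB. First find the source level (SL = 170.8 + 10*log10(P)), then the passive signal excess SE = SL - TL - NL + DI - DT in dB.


Step 1: SL = 170.8 + 10*log10(1198.8) = 201.59 dB
Step 2: SE = SL - TL - NL + DI - DT = 201.59 - 67 - 51 + 27 - 9 = 101.59

101.59 dB


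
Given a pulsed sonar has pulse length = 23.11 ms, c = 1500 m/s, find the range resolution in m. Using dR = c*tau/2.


17.3325 m


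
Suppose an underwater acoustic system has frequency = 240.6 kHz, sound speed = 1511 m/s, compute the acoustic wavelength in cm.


lambda = c/f = 1511 / 240600 = 0.0063 m = 0.63 cm

0.63 cm


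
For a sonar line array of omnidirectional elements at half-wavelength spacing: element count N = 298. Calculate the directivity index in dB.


DI = 10*log10(298) = 24.74

24.74 dB


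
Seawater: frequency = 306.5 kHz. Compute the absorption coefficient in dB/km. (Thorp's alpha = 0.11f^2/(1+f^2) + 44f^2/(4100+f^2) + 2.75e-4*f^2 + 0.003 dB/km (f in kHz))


f^2 = 93942.25
alpha = 0.11*93942.25/(1+93942.25) + 44*93942.25/(4100+93942.25) + 2.75e-4*93942.25 + 0.003 = 68.107

68.107 dB/km


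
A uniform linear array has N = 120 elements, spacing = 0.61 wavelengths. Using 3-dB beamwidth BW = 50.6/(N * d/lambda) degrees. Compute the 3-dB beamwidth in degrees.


0.69 deg


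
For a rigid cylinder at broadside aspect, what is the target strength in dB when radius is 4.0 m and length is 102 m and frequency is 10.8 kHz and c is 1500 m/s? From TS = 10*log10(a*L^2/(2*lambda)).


lambda = 1500/10800 = 0.13889 m
TS = 10*log10(4.0*102^2/(2*0.13889)) = 51.76

51.76 dB


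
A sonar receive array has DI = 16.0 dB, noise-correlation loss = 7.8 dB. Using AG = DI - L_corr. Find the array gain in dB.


8.2 dB


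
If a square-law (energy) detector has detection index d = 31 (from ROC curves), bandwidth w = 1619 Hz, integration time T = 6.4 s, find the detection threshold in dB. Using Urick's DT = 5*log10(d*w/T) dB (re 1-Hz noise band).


DT = 5*log10(d*w/T) = 5*log10(31 * 1619 / 6.4) = 5*log10(7842.03) = 19.47

19.47 dB


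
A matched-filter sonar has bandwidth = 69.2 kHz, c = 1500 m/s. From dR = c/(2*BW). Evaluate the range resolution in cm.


1.08 cm


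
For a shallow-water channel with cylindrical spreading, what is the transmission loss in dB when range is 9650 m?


39.85 dB


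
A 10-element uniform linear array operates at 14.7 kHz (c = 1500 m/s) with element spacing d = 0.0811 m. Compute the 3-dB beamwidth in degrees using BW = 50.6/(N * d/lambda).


Step 1: lambda = 1500/14700 = 0.10204 m
Step 2: d/lambda = 0.0811/0.10204 = 0.7948
Step 3: BW = 50.6/(N * d/lambda) = 50.6/(10 * 0.7948) = 6.37

6.37 deg


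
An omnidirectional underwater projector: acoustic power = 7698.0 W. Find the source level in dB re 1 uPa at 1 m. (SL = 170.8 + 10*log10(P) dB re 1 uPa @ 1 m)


SL = 170.8 + 10*log10(7698.0) = 170.8 + 38.86 = 209.66

209.66 dB


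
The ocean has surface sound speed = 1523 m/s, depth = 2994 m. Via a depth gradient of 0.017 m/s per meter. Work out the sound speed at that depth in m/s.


c = 1523 + 0.017 * 2994 = 1573.898

1573.898 m/s


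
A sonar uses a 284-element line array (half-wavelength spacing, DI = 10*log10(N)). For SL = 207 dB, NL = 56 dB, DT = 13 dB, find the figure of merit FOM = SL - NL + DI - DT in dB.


Step 1: DI = 10*log10(284) = 24.53 dB
Step 2: FOM = SL - NL + DI - DT = 207 - 56 + 24.53 - 13 = 162.53

162.53 dB


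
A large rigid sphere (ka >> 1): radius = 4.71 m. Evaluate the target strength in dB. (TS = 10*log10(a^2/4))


7.44 dB


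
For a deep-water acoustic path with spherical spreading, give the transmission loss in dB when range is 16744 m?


TL = 20*log10(16744) = 84.48

84.48 dB


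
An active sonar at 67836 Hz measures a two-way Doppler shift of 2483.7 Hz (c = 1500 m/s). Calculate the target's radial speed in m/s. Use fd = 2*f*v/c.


From fd = 2*f*v/c, v = c*fd/(2*f) = 1500 * 2483.7 / (2*67836) = 27.46

27.46 m/s


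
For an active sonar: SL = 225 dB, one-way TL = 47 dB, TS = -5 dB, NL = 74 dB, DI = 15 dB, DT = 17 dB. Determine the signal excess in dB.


SE = SL - 2*TL + TS - NL + DI - DT = 225 - 2*47 + (-5) - 74 + 15 - 17 = 50

50 dB


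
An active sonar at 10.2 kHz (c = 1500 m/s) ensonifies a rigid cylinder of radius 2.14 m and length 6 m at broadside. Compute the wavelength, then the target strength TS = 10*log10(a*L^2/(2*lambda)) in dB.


Step 1: lambda = c/f = 1500/10200 = 0.14706 m
Step 2: TS = 10*log10(a*L^2/(2*lambda)) = 10*log10(2.14*6^2/(2*0.14706)) = 24.18

24.18 dB


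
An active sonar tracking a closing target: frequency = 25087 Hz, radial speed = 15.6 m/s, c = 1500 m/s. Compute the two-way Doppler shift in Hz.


521.81 Hz


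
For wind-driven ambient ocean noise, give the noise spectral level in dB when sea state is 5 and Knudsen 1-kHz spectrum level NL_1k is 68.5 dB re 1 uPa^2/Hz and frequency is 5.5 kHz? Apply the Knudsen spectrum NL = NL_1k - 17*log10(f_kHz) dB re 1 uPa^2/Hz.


NL = NL_1k - 17*log10(f_kHz) = 68.5 - 17*log10(5.5) = 68.5 - (12.59) = 55.91

55.91 dB


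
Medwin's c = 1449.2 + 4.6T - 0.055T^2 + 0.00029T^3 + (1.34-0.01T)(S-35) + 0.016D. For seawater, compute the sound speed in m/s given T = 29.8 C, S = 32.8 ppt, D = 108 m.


c = 1449.2 + 4.6*29.8 - 0.055*29.8^2 + 0.00029*29.8^3 + (1.34 - 0.01*29.8)*(32.8 - 35) + 0.016*108 = 1544.55

1544.55 m/s


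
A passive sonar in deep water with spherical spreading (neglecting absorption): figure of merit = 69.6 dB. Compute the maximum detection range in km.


3.02 km


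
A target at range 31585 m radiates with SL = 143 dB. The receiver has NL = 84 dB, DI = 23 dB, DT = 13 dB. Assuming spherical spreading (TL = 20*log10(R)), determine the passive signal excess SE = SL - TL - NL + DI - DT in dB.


-20.99 dB


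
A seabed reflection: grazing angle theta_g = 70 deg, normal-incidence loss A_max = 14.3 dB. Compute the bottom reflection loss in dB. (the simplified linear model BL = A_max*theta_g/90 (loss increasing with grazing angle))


BL = A_max * theta_g / 90 = 14.3 * 70 / 90 = 11.12

11.12 dB


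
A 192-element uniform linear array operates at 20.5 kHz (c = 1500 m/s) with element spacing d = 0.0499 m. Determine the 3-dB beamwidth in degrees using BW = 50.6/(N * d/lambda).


Step 1: lambda = 1500/20500 = 0.07317 m
Step 2: d/lambda = 0.0499/0.07317 = 0.682
Step 3: BW = 50.6/(N * d/lambda) = 50.6/(192 * 0.682) = 0.39

0.39 deg


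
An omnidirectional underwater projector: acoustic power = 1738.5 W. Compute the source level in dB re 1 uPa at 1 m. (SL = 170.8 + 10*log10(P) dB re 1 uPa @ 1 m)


SL = 170.8 + 10*log10(1738.5) = 170.8 + 32.4 = 203.2

203.2 dB


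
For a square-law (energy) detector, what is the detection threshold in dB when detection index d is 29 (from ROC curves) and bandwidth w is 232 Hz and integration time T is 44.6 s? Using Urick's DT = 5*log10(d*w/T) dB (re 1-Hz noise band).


10.89 dB


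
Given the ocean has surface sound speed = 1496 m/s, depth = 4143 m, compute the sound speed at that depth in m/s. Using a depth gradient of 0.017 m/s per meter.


c = 1496 + 0.017 * 4143 = 1566.431

1566.431 m/s


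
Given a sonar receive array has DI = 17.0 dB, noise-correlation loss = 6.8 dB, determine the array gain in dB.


AG = DI - L_corr = 17.0 - 6.8 = 10.2

10.2 dB


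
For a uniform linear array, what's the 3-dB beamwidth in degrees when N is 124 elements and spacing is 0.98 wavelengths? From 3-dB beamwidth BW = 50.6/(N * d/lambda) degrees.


0.42 deg


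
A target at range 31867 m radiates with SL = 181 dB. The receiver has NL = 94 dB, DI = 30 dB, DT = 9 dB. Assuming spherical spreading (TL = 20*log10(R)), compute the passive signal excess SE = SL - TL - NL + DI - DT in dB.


Step 1: TL = 20*log10(31867) = 90.07 dB
Step 2: SE = 181 - 90.07 - 94 + 30 - 9 = 17.93

17.93 dB


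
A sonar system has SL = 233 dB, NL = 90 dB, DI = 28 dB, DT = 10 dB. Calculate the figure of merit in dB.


161 dB


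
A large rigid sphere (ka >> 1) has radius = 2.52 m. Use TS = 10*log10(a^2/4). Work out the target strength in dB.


TS = 10*log10(2.52^2 / 4) = 10*log10(1.5876) = 2.01

2.01 dB


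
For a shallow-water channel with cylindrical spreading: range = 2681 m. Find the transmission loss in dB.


TL = 10*log10(2681) = 34.28

34.28 dB


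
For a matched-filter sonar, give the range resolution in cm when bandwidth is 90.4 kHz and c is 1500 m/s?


0.83 cm


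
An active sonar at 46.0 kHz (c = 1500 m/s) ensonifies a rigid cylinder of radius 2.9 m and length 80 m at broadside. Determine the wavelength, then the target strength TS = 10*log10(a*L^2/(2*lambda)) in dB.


Step 1: lambda = c/f = 1500/46000 = 0.03261 m
Step 2: TS = 10*log10(a*L^2/(2*lambda)) = 10*log10(2.9*80^2/(2*0.03261)) = 54.54

54.54 dB


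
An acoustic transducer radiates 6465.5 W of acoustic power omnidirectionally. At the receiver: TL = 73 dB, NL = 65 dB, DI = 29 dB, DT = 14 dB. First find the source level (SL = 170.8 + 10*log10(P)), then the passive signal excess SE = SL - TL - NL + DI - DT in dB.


Step 1: SL = 170.8 + 10*log10(6465.5) = 208.91 dB
Step 2: SE = SL - TL - NL + DI - DT = 208.91 - 73 - 65 + 29 - 14 = 85.91

85.91 dB


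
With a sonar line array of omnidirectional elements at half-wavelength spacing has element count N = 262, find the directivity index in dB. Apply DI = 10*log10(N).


DI = 10*log10(262) = 24.18

24.18 dB


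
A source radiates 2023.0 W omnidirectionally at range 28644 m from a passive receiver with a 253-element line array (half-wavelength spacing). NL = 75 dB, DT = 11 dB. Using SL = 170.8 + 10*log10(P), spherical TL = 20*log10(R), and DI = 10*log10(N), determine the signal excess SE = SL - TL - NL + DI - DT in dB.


52.75 dB


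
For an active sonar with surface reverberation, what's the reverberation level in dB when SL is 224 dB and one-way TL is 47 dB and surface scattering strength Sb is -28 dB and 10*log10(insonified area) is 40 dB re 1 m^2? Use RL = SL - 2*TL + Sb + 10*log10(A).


RL = SL - 2*TL + Sb + 10*log10(A) = 224 - 2*47 + (-28) + 40 = 142

142 dB


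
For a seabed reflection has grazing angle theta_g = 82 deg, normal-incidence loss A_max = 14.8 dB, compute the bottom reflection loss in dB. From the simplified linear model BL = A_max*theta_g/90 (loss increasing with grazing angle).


BL = A_max * theta_g / 90 = 14.8 * 82 / 90 = 13.48

13.48 dB


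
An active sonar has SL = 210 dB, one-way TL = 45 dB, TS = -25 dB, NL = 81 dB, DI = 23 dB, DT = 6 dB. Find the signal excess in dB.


31 dB


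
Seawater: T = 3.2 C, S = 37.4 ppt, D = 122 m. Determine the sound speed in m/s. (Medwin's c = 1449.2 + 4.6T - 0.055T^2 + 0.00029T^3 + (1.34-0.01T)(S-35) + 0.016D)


1468.46 m/s


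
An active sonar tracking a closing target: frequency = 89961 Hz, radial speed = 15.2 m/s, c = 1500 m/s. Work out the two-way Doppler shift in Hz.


fd = 2*f*v/c = 2 * 89961 * 15.2 / 1500 = 1823.21

1823.21 Hz


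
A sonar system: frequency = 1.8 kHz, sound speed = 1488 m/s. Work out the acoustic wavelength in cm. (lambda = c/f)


82.67 cm


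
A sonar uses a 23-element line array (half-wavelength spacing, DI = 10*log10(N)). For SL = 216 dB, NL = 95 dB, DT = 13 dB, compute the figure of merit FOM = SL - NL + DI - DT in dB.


Step 1: DI = 10*log10(23) = 13.62 dB
Step 2: FOM = SL - NL + DI - DT = 216 - 95 + 13.62 - 13 = 121.62

121.62 dB


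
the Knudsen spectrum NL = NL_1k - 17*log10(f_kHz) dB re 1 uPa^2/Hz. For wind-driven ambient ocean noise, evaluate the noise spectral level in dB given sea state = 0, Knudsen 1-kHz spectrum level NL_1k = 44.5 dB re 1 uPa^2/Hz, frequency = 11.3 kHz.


26.6 dB


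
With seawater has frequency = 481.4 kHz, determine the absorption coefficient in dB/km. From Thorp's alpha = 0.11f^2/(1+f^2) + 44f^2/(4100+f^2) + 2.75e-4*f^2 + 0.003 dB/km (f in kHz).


107.078 dB/km


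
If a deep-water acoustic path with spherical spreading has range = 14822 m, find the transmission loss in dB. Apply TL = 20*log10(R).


83.42 dB


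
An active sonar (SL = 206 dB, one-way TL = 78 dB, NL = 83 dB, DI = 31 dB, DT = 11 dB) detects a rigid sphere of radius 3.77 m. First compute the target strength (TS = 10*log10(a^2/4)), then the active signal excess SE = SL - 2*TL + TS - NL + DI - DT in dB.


Step 1: TS = 10*log10(3.77^2/4) = 5.51 dB
Step 2: SE = SL - 2*TL + TS - NL + DI - DT = 206 - 2*78 + (5.51) - 83 + 31 - 11 = -7.49

-7.49 dB


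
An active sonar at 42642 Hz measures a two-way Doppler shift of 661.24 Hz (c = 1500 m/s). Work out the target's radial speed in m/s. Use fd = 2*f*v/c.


From fd = 2*f*v/c, v = c*fd/(2*f) = 1500 * 661.24 / (2*42642) = 11.63

11.63 m/s


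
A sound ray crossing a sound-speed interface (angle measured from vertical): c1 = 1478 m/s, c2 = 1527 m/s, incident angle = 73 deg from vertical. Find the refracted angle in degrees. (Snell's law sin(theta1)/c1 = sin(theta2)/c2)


sin(theta2) = (c2/c1)*sin(theta1) = (1527/1478)*sin(73 deg) = 0.98801
theta2 = arcsin(0.98801) = 81.12

81.12 deg


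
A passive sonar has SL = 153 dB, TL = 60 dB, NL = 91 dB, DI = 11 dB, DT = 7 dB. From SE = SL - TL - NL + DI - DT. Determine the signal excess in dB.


SE = SL - TL - NL + DI - DT = 153 - 60 - 91 + 11 - 7 = 6

6 dB


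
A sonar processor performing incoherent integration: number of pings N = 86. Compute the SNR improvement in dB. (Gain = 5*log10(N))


9.67 dB


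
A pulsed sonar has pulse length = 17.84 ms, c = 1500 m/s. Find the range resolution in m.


13.38 m


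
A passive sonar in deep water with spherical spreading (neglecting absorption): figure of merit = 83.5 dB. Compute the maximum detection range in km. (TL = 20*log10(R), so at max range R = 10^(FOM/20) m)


14.96 km


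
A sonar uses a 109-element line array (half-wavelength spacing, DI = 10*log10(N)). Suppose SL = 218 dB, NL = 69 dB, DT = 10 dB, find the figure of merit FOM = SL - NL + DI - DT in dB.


Step 1: DI = 10*log10(109) = 20.37 dB
Step 2: FOM = SL - NL + DI - DT = 218 - 69 + 20.37 - 10 = 159.37

159.37 dB


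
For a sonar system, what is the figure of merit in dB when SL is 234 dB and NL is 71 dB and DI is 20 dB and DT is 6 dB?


177 dB


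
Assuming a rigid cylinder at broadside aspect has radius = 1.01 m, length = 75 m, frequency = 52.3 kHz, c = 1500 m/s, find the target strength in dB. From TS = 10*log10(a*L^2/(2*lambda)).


49.96 dB


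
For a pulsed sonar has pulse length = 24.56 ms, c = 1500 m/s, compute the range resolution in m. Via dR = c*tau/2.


18.42 m


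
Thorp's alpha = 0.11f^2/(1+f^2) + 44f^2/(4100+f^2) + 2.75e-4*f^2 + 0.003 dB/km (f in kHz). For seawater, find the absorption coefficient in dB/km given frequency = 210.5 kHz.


f^2 = 44310.25
alpha = 0.11*44310.25/(1+44310.25) + 44*44310.25/(4100+44310.25) + 2.75e-4*44310.25 + 0.003 = 52.572

52.572 dB/km
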